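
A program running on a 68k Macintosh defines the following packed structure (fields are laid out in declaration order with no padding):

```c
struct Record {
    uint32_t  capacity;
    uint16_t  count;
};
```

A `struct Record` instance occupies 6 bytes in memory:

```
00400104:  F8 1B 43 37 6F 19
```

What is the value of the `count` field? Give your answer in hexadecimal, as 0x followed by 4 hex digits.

0x6F19

`count` follows `capacity` (4 bytes), so it starts at byte offset 4 and occupies 2 bytes.
Bytes at offsets 4..5: 6F 19.
Big-endian stores the most-significant byte at the lowest address.
The bytes are already most-significant first: 0x6F19.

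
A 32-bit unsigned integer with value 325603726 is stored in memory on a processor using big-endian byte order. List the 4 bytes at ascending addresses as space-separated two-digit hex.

13 68 51 8E

325603726 in hexadecimal, padded to 32 bits, is 0x1368518E.
Split into bytes (most-significant first): 13 68 51 8E.
In big-endian order the high byte comes first in memory.
So the memory order matches the most-significant-first order: 13 68 51 8E.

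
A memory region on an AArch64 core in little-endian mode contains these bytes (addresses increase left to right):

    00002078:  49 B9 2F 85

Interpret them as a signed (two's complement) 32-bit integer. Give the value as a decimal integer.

In little-endian order the low byte comes first in memory.
Reassemble most-significant byte first: 85 2F B9 49 → 0x852FB949.
Top bit is set, so as a signed 32-bit value this is 0x852FB949 − 2^32 = -2060469943.

-2060469943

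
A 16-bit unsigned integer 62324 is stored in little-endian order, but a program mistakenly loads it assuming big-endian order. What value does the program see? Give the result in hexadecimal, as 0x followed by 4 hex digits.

0x74F3

62324 in 16-bit hexadecimal is 0xF374.
Stored little-endian, the bytes at ascending addresses are 74 F3.
Read back as big-endian, the last byte is least significant, giving 0x74F3.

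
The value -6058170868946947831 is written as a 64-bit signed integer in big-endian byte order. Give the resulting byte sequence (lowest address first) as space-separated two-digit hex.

Two's complement of -6058170868946947831 in 64 bits: 6058170868946947831 = 0x5412F24EC833CEF7; invert → 0xABED0DB137CC3108; add 1 → 0xABED0DB137CC3109.
Split into bytes (most-significant first): AB ED 0D B1 37 CC 31 09.
Big-endian: lowest address holds the most-significant byte.
So the memory order matches the most-significant-first order: AB ED 0D B1 37 CC 31 09.

AB ED 0D B1 37 CC 31 09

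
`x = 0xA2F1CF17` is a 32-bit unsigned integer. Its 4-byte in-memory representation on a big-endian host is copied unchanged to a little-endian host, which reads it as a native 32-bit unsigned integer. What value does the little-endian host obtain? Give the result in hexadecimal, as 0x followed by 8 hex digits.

0x17CFF1A2

Stored big-endian, the bytes at ascending addresses are A2 F1 CF 17.
Read back as little-endian, the first byte is least significant, giving 0x17CFF1A2.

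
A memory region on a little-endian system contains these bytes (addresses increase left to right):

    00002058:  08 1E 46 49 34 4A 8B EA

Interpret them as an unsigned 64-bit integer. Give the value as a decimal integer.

16900683615066005000

In little-endian order the low byte comes first in memory.
Reassemble most-significant byte first: EA 8B 4A 34 49 46 1E 08 → 0xEA8B4A3449461E08.
0xEA8B4A3449461E08 = 16900683615066005000.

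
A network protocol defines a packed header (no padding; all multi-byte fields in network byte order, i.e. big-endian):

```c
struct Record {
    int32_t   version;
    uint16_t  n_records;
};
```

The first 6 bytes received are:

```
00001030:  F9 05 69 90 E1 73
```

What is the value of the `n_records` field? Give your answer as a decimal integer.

57715

`n_records` follows `version` (4 bytes), so it starts at byte offset 4 and occupies 2 bytes.
Bytes at offsets 4..5: E1 73.
In big-endian order the high byte comes first in memory.
The bytes are already most-significant first: 0xE173.
0xE173 = 57715.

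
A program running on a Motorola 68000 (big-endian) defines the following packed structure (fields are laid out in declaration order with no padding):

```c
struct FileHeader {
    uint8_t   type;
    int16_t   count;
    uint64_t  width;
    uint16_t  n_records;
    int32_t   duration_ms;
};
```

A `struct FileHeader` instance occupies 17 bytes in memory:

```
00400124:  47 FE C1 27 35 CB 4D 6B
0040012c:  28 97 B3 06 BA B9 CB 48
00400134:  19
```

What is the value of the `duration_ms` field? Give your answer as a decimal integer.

`duration_ms` follows `type` (1 B), `count` (2 B), `width` (8 B), `n_records` (2 B), so it starts at offset 1 + 2 + 8 + 2 = 13 and occupies 4 bytes.
Bytes at offsets 13..16: B9 CB 48 19.
Big-endian: lowest address holds the most-significant byte.
The bytes are already most-significant first: 0xB9CB4819.
Top bit is set, so as a signed 32-bit value this is 0xB9CB4819 − 2^32 = -1177860071.

-1177860071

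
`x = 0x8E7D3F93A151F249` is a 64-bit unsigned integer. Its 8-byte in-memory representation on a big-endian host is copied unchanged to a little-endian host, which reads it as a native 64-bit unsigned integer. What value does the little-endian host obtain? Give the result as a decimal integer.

Stored big-endian, the bytes at ascending addresses are 8E 7D 3F 93 A1 51 F2 49.
Read back as little-endian, the first byte is least significant, giving 0x49F251A1933F7D8E.
0x49F251A1933F7D8E = 5328411063534714254.

5328411063534714254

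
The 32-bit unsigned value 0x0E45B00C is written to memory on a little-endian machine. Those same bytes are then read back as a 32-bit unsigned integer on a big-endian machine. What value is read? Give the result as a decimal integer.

Stored little-endian, the bytes at ascending addresses are 0C B0 45 0E.
Read back as big-endian, the last byte is least significant, giving 0x0CB0450E.
0x0CB0450E = 212878606.

212878606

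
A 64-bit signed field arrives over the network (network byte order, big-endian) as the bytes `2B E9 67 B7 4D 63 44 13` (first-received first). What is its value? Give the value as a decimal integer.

3164174250179511315

Big-endian: lowest address holds the most-significant byte.
The bytes are already most-significant first: 0x2BE967B74D634413.
0x2BE967B74D634413 = 3164174250179511315.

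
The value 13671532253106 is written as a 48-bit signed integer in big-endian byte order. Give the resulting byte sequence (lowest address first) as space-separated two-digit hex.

0C 6F 26 D2 CF B2

13671532253106 in hexadecimal, padded to 48 bits, is 0x0C6F26D2CFB2.
Split into bytes (most-significant first): 0C 6F 26 D2 CF B2.
Big-endian stores the most-significant byte at the lowest address.
So the memory order matches the most-significant-first order: 0C 6F 26 D2 CF B2.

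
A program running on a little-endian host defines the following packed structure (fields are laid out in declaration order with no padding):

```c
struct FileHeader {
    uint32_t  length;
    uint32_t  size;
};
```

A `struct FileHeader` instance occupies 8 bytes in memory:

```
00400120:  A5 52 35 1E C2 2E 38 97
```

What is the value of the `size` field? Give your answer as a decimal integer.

`size` follows `length` (4 bytes), so it starts at byte offset 4 and occupies 4 bytes.
Bytes at offsets 4..7: C2 2E 38 97.
In little-endian order the low byte comes first in memory.
Reassemble most-significant byte first: 97 38 2E C2 → 0x97382EC2.
0x97382EC2 = 2537041602.

2537041602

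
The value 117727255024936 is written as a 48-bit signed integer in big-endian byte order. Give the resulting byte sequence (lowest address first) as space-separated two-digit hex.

6B 12 83 37 55 28

117727255024936 in hexadecimal, padded to 48 bits, is 0x6B1283375528.
Split into bytes (most-significant first): 6B 12 83 37 55 28.
Big-endian stores the most-significant byte at the lowest address.
So the memory order matches the most-significant-first order: 6B 12 83 37 55 28.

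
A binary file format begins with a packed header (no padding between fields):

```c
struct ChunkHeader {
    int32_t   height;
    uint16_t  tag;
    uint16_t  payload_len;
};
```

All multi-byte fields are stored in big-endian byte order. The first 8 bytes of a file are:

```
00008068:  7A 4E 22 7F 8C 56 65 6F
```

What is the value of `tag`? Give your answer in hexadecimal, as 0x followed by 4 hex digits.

0x8C56

`tag` follows `height` (4 bytes), so it starts at byte offset 4 and occupies 2 bytes.
Bytes at offsets 4..5: 8C 56.
Big-endian stores the most-significant byte at the lowest address.
The bytes are already most-significant first: 0x8C56.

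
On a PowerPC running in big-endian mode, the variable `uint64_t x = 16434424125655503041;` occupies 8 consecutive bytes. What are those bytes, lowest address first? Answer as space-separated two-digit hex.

16434424125655503041 in hexadecimal, padded to 64 bits, is 0xE412CDAB41CE50C1.
Split into bytes (most-significant first): E4 12 CD AB 41 CE 50 C1.
Big-endian stores the most-significant byte at the lowest address.
So the memory order matches the most-significant-first order: E4 12 CD AB 41 CE 50 C1.

E4 12 CD AB 41 CE 50 C1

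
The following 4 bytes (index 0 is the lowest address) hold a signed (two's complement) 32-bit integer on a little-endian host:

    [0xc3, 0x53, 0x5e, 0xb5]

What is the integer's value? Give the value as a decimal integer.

In little-endian order the low byte comes first in memory.
Reassemble most-significant byte first: B5 5E 53 C3 → 0xB55E53C3.
Top bit is set, so as a signed 32-bit value this is 0xB55E53C3 − 2^32 = -1252109373.

-1252109373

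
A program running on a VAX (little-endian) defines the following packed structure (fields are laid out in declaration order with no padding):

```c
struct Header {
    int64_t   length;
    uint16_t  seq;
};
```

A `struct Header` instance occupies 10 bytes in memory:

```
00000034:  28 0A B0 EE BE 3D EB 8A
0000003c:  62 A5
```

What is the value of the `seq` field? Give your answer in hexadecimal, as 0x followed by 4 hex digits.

`seq` follows `length` (8 bytes), so it starts at byte offset 8 and occupies 2 bytes.
Bytes at offsets 8..9: 62 A5.
In little-endian order the low byte comes first in memory.
Reassemble most-significant byte first: A5 62 → 0xA562.

0xA562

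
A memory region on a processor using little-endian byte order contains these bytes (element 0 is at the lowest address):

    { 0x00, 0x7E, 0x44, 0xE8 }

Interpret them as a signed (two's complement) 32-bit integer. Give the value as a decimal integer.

In little-endian order the low byte comes first in memory.
Reassemble most-significant byte first: E8 44 7E 00 → 0xE8447E00.
Top bit is set, so as a signed 32-bit value this is 0xE8447E00 − 2^32 = -398164480.

-398164480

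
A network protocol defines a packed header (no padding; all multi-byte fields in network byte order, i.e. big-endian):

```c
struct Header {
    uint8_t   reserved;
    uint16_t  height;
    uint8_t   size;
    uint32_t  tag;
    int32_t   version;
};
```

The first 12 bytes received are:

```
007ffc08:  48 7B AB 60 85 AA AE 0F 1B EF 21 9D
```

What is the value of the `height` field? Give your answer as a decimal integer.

`height` follows `reserved` (1 byte), so it starts at byte offset 1 and occupies 2 bytes.
Bytes at offsets 1..2: 7B AB.
Big-endian: lowest address holds the most-significant byte.
The bytes are already most-significant first: 0x7BAB.
0x7BAB = 31659.

31659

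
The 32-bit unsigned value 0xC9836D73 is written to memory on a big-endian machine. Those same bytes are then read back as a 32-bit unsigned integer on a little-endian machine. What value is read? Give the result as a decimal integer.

Stored big-endian, the bytes at ascending addresses are C9 83 6D 73.
Read back as little-endian, the first byte is least significant, giving 0x736D83C9.
0x736D83C9 = 1936557001.

1936557001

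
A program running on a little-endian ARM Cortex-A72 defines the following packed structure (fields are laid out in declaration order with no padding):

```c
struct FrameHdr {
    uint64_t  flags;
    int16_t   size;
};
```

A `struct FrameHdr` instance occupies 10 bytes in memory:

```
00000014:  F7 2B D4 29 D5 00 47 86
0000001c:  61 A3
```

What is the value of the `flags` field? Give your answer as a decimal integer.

`flags` is the first field, at byte offset 0, occupying 8 bytes.
Bytes at offsets 0..7: F7 2B D4 29 D5 00 47 86.
In little-endian order the low byte comes first in memory.
Reassemble most-significant byte first: 86 47 00 D5 29 D4 2B F7 → 0x864700D529D42BF7.
0x864700D529D42BF7 = 9675703239958604791.

9675703239958604791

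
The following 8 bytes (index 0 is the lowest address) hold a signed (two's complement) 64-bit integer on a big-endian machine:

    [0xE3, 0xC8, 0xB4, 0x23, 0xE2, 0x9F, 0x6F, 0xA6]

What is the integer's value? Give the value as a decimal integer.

Big-endian: lowest address holds the most-significant byte.
The bytes are already most-significant first: 0xE3C8B423E29F6FA6.
Top bit is set, so as a signed 64-bit value this is 0xE3C8B423E29F6FA6 − 2^64 = -2033177165538824282.

-2033177165538824282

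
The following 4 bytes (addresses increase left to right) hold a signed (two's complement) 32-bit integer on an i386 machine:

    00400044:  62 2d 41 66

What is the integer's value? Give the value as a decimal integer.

Little-endian: lowest address holds the least-significant byte.
Reassemble most-significant byte first: 66 41 2D 62 → 0x66412D62.
0x66412D62 = 1715547490.

1715547490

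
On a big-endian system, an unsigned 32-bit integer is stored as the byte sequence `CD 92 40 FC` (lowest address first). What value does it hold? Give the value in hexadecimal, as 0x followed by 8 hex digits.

0xCD9240FC

Big-endian: lowest address holds the most-significant byte.
The bytes are already most-significant first: 0xCD9240FC.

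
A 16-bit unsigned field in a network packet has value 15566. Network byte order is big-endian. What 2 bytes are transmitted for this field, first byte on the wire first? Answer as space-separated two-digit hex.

15566 in hexadecimal, padded to 16 bits, is 0x3CCE.
Split into bytes (most-significant first): 3C CE.
Big-endian stores the most-significant byte at the lowest address.
So the memory order matches the most-significant-first order: 3C CE.

3C CE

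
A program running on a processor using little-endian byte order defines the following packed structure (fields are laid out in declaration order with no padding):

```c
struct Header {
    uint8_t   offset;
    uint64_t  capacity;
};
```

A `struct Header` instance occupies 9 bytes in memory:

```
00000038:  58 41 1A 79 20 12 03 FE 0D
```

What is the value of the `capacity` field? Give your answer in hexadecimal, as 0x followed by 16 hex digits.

`capacity` follows `offset` (1 byte), so it starts at byte offset 1 and occupies 8 bytes.
Bytes at offsets 1..8: 41 1A 79 20 12 03 FE 0D.
Little-endian: lowest address holds the least-significant byte.
Reassemble most-significant byte first: 0D FE 03 12 20 79 1A 41 → 0x0DFE031220791A41.

0x0DFE031220791A41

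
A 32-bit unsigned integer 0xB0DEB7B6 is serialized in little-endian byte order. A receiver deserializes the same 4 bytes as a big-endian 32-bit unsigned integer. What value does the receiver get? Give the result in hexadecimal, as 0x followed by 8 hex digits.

Stored little-endian, the bytes at ascending addresses are B6 B7 DE B0.
Read back as big-endian, the last byte is least significant, giving 0xB6B7DEB0.

0xB6B7DEB0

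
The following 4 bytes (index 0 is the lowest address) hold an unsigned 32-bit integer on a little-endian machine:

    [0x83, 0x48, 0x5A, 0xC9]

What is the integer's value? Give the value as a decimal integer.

Little-endian stores the least-significant byte at the lowest address.
Reassemble most-significant byte first: C9 5A 48 83 → 0xC95A4883.
0xC95A4883 = 3378137219.

3378137219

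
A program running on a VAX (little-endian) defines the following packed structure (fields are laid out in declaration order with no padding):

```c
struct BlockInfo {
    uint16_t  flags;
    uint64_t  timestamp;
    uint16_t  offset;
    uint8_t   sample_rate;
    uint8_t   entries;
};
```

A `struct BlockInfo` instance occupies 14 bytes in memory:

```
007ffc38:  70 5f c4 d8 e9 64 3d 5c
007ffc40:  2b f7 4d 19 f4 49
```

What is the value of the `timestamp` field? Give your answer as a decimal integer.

17810430570122565828

`timestamp` follows `flags` (2 bytes), so it starts at byte offset 2 and occupies 8 bytes.
Bytes at offsets 2..9: C4 D8 E9 64 3D 5C 2B F7.
Little-endian stores the least-significant byte at the lowest address.
Reassemble most-significant byte first: F7 2B 5C 3D 64 E9 D8 C4 → 0xF72B5C3D64E9D8C4.
0xF72B5C3D64E9D8C4 = 17810430570122565828.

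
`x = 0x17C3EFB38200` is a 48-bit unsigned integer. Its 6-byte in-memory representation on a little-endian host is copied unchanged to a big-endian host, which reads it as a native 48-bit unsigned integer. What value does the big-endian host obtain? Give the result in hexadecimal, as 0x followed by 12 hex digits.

0x0082B3EFC317

Stored little-endian, the bytes at ascending addresses are 00 82 B3 EF C3 17.
Read back as big-endian, the last byte is least significant, giving 0x0082B3EFC317.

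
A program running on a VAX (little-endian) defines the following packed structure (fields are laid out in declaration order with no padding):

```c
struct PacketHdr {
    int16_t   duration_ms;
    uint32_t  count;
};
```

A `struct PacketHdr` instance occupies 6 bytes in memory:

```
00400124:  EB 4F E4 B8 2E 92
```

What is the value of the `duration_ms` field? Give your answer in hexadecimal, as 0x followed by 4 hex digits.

0x4FEB

`duration_ms` is the first field, at byte offset 0, occupying 2 bytes.
Bytes at offsets 0..1: EB 4F.
Little-endian: lowest address holds the least-significant byte.
Reassemble most-significant byte first: 4F EB → 0x4FEB.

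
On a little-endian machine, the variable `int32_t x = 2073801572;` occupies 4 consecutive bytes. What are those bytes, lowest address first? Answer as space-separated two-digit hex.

2073801572 in hexadecimal, padded to 32 bits, is 0x7B9BB364.
Split into bytes (most-significant first): 7B 9B B3 64.
Little-endian stores the least-significant byte at the lowest address.
So at ascending addresses the bytes are 64 B3 9B 7B.

64 B3 9B 7B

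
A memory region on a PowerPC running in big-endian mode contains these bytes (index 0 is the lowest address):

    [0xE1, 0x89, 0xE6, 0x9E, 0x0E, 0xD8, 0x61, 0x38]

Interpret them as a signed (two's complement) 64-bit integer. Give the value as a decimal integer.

Big-endian: lowest address holds the most-significant byte.
The bytes are already most-significant first: 0xE189E69E0ED86138.
Top bit is set, so as a signed 64-bit value this is 0xE189E69E0ED86138 − 2^64 = -2194969776838123208.

-2194969776838123208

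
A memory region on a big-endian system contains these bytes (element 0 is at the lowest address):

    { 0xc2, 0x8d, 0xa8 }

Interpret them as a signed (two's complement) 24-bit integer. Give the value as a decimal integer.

Big-endian: lowest address holds the most-significant byte.
The bytes are already most-significant first: 0xC28DA8.
Top bit is set, so as a signed 24-bit value this is 0xC28DA8 − 2^24 = -4026968.

-4026968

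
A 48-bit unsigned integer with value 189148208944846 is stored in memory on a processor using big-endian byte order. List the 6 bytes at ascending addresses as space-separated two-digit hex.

AC 07 7F CD D6 CE

189148208944846 in hexadecimal, padded to 48 bits, is 0xAC077FCDD6CE.
Split into bytes (most-significant first): AC 07 7F CD D6 CE.
Big-endian stores the most-significant byte at the lowest address.
So the memory order matches the most-significant-first order: AC 07 7F CD D6 CE.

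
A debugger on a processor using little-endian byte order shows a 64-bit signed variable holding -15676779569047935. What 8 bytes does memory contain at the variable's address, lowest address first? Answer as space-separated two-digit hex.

Two's complement of -15676779569047935 in 64 bits: 15676779569047935 = 0x0037B1F2AD6F697F; invert → 0xFFC84E0D52909680; add 1 → 0xFFC84E0D52909681.
Split into bytes (most-significant first): FF C8 4E 0D 52 90 96 81.
In little-endian order the low byte comes first in memory.
So at ascending addresses the bytes are 81 96 90 52 0D 4E C8 FF.

81 96 90 52 0D 4E C8 FF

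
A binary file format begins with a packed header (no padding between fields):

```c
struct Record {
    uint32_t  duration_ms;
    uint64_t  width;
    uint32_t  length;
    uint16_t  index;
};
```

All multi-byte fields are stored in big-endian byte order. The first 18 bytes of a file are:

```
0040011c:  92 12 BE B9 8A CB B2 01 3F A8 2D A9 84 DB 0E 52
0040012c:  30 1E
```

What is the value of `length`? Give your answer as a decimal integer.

2228948562

`length` follows `duration_ms` (4 B), `width` (8 B), so it starts at offset 4 + 8 = 12 and occupies 4 bytes.
Bytes at offsets 12..15: 84 DB 0E 52.
Big-endian: lowest address holds the most-significant byte.
The bytes are already most-significant first: 0x84DB0E52.
0x84DB0E52 = 2228948562.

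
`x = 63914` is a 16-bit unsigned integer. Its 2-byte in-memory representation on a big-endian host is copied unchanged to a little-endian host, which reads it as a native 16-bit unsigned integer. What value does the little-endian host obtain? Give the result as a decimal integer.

43769

63914 in 16-bit hexadecimal is 0xF9AA.
Stored big-endian, the bytes at ascending addresses are F9 AA.
Read back as little-endian, the first byte is least significant, giving 0xAAF9.
0xAAF9 = 43769.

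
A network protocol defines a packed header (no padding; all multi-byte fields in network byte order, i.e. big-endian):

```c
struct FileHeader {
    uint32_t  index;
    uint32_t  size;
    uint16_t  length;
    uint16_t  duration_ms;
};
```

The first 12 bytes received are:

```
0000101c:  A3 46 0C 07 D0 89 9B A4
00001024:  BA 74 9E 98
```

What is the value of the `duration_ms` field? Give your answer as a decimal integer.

`duration_ms` follows `index` (4 B), `size` (4 B), `length` (2 B), so it starts at offset 4 + 4 + 2 = 10 and occupies 2 bytes.
Bytes at offsets 10..11: 9E 98.
Big-endian: lowest address holds the most-significant byte.
The bytes are already most-significant first: 0x9E98.
0x9E98 = 40600.

40600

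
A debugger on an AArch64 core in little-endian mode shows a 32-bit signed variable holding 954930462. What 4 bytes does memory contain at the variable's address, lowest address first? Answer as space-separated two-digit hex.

1E 15 EB 38

954930462 in hexadecimal, padded to 32 bits, is 0x38EB151E.
Split into bytes (most-significant first): 38 EB 15 1E.
Little-endian: lowest address holds the least-significant byte.
So at ascending addresses the bytes are 1E 15 EB 38.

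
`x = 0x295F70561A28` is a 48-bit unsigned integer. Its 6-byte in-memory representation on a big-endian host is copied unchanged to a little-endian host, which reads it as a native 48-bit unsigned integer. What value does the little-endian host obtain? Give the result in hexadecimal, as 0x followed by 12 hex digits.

0x281A56705F29

Stored big-endian, the bytes at ascending addresses are 29 5F 70 56 1A 28.
Read back as little-endian, the first byte is least significant, giving 0x281A56705F29.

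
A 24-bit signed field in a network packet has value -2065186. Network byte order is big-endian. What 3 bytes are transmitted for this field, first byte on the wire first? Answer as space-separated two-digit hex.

E0 7C DE

Two's complement of -2065186 in 24 bits: 2065186 = 0x1F8322; invert → 0xE07CDD; add 1 → 0xE07CDE.
Split into bytes (most-significant first): E0 7C DE.
Big-endian: lowest address holds the most-significant byte.
So the memory order matches the most-significant-first order: E0 7C DE.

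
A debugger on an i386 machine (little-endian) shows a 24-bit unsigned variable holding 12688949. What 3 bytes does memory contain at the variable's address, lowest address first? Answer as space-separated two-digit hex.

12688949 in hexadecimal, padded to 24 bits, is 0xC19E35.
Split into bytes (most-significant first): C1 9E 35.
Little-endian stores the least-significant byte at the lowest address.
So at ascending addresses the bytes are 35 9E C1.

35 9E C1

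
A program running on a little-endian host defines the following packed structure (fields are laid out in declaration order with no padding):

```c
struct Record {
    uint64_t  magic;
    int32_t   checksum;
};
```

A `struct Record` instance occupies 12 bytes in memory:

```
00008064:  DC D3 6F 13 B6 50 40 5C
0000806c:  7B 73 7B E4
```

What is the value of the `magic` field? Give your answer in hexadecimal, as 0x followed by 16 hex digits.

0x5C4050B6136FD3DC

`magic` is the first field, at byte offset 0, occupying 8 bytes.
Bytes at offsets 0..7: DC D3 6F 13 B6 50 40 5C.
Little-endian: lowest address holds the least-significant byte.
Reassemble most-significant byte first: 5C 40 50 B6 13 6F D3 DC → 0x5C4050B6136FD3DC.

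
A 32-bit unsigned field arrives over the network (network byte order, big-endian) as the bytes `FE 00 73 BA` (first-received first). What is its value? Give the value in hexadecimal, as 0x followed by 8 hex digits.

0xFE0073BA

In big-endian order the high byte comes first in memory.
The bytes are already most-significant first: 0xFE0073BA.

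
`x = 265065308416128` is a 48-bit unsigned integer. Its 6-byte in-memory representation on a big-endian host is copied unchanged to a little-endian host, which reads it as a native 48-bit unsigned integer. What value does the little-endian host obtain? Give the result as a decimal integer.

141736275022833

265065308416128 in 48-bit hexadecimal is 0xF113538CE880.
Stored big-endian, the bytes at ascending addresses are F1 13 53 8C E8 80.
Read back as little-endian, the first byte is least significant, giving 0x80E88C5313F1.
0x80E88C5313F1 = 141736275022833.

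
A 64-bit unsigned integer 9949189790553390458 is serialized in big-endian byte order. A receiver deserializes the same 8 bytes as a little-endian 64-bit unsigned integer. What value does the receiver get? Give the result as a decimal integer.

9949189790553390458 in 64-bit hexadecimal is 0x8A129F66C4E0BD7A.
Stored big-endian, the bytes at ascending addresses are 8A 12 9F 66 C4 E0 BD 7A.
Read back as little-endian, the first byte is least significant, giving 0x7ABDE0C4669F128A.
0x7ABDE0C4669F128A = 8844472377365435018.

8844472377365435018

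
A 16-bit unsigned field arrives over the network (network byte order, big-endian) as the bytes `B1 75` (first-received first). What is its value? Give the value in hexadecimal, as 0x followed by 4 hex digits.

In big-endian order the high byte comes first in memory.
The bytes are already most-significant first: 0xB175.

0xB175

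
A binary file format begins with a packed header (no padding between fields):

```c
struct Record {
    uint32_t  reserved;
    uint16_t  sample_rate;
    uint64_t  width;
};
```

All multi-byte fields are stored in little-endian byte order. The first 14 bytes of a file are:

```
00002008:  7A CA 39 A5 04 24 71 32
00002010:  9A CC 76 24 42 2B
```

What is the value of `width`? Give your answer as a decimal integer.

3117093984751202929

`width` follows `reserved` (4 B), `sample_rate` (2 B), so it starts at offset 4 + 2 = 6 and occupies 8 bytes.
Bytes at offsets 6..13: 71 32 9A CC 76 24 42 2B.
Little-endian stores the least-significant byte at the lowest address.
Reassemble most-significant byte first: 2B 42 24 76 CC 9A 32 71 → 0x2B422476CC9A3271.
0x2B422476CC9A3271 = 3117093984751202929.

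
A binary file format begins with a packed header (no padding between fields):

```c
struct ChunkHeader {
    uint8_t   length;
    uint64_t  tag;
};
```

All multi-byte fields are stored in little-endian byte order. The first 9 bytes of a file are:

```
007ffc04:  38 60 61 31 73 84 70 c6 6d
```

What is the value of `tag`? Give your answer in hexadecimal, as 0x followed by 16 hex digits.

`tag` follows `length` (1 byte), so it starts at byte offset 1 and occupies 8 bytes.
Bytes at offsets 1..8: 60 61 31 73 84 70 C6 6D.
Little-endian: lowest address holds the least-significant byte.
Reassemble most-significant byte first: 6D C6 70 84 73 31 61 60 → 0x6DC6708473316160.

0x6DC6708473316160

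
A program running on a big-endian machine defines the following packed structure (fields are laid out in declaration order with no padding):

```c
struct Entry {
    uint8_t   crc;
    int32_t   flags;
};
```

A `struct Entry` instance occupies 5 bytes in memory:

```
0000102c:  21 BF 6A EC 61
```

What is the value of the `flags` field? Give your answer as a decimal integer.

-1083511711

`flags` follows `crc` (1 byte), so it starts at byte offset 1 and occupies 4 bytes.
Bytes at offsets 1..4: BF 6A EC 61.
Big-endian: lowest address holds the most-significant byte.
The bytes are already most-significant first: 0xBF6AEC61.
Top bit is set, so as a signed 32-bit value this is 0xBF6AEC61 − 2^32 = -1083511711.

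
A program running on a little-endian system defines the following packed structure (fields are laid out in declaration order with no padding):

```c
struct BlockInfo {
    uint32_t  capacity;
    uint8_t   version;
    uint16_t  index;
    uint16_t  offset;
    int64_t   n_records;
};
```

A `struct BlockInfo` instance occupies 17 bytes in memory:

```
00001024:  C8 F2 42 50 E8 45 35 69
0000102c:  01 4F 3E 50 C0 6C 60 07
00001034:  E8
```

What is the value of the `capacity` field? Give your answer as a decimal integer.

1346564808

`capacity` is the first field, at byte offset 0, occupying 4 bytes.
Bytes at offsets 0..3: C8 F2 42 50.
Little-endian stores the least-significant byte at the lowest address.
Reassemble most-significant byte first: 50 42 F2 C8 → 0x5042F2C8.
0x5042F2C8 = 1346564808.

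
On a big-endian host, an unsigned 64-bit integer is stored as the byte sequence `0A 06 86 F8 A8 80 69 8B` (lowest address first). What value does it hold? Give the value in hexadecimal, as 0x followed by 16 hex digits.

In big-endian order the high byte comes first in memory.
The bytes are already most-significant first: 0x0A0686F8A880698B.

0x0A0686F8A880698B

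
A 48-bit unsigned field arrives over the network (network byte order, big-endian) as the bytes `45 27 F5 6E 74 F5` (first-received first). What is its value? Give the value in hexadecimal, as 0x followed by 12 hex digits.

0x4527F56E74F5

Big-endian: lowest address holds the most-significant byte.
The bytes are already most-significant first: 0x4527F56E74F5.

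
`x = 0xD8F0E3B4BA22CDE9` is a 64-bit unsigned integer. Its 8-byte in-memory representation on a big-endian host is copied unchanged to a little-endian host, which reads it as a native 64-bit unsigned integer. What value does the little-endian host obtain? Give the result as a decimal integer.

16847159966356992216

Stored big-endian, the bytes at ascending addresses are D8 F0 E3 B4 BA 22 CD E9.
Read back as little-endian, the first byte is least significant, giving 0xE9CD22BAB4E3F0D8.
0xE9CD22BAB4E3F0D8 = 16847159966356992216.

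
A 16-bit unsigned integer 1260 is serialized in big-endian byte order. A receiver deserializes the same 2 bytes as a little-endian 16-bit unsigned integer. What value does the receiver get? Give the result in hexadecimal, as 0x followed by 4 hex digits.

1260 in 16-bit hexadecimal is 0x04EC.
Stored big-endian, the bytes at ascending addresses are 04 EC.
Read back as little-endian, the first byte is least significant, giving 0xEC04.

0xEC04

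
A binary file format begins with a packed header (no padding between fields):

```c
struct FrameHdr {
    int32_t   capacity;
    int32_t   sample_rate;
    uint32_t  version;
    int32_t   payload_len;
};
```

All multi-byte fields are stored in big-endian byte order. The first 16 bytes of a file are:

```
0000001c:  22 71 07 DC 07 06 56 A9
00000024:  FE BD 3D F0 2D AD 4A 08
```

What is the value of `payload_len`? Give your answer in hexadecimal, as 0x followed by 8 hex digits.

0x2DAD4A08

`payload_len` follows `capacity` (4 B), `sample_rate` (4 B), `version` (4 B), so it starts at offset 4 + 4 + 4 = 12 and occupies 4 bytes.
Bytes at offsets 12..15: 2D AD 4A 08.
Big-endian: lowest address holds the most-significant byte.
The bytes are already most-significant first: 0x2DAD4A08.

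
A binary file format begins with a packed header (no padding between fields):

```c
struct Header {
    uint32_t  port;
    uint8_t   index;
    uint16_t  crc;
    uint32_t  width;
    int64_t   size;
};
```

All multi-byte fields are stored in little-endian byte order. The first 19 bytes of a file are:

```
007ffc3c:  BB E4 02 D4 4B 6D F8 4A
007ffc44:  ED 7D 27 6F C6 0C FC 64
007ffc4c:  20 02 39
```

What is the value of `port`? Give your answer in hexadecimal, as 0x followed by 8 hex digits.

`port` is the first field, at byte offset 0, occupying 4 bytes.
Bytes at offsets 0..3: BB E4 02 D4.
In little-endian order the low byte comes first in memory.
Reassemble most-significant byte first: D4 02 E4 BB → 0xD402E4BB.

0xD402E4BB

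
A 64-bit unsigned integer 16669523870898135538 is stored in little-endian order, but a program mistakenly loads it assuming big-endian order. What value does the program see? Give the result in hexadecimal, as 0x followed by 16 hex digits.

16669523870898135538 in 64-bit hexadecimal is 0xE7560BA443C721F2.
Stored little-endian, the bytes at ascending addresses are F2 21 C7 43 A4 0B 56 E7.
Read back as big-endian, the last byte is least significant, giving 0xF221C743A40B56E7.

0xF221C743A40B56E7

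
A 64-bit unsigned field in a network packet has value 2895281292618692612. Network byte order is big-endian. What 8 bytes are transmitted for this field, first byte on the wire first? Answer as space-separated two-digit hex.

28 2E 1A FE EB 5E F8 04

2895281292618692612 in hexadecimal, padded to 64 bits, is 0x282E1AFEEB5EF804.
Split into bytes (most-significant first): 28 2E 1A FE EB 5E F8 04.
Big-endian: lowest address holds the most-significant byte.
So the memory order matches the most-significant-first order: 28 2E 1A FE EB 5E F8 04.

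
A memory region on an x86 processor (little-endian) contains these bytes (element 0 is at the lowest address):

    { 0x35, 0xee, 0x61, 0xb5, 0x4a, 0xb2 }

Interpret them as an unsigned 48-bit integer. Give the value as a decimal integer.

196033940418101

In little-endian order the low byte comes first in memory.
Reassemble most-significant byte first: B2 4A B5 61 EE 35 → 0xB24AB561EE35.
0xB24AB561EE35 = 196033940418101.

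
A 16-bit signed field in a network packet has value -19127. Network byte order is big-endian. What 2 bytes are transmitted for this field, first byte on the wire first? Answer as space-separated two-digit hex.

Two's complement of -19127 in 16 bits: 19127 = 0x4AB7; invert → 0xB548; add 1 → 0xB549.
Split into bytes (most-significant first): B5 49.
Big-endian: lowest address holds the most-significant byte.
So the memory order matches the most-significant-first order: B5 49.

B5 49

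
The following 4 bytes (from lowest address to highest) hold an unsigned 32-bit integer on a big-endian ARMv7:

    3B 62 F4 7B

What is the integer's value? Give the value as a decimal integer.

996340859

In big-endian order the high byte comes first in memory.
The bytes are already most-significant first: 0x3B62F47B.
0x3B62F47B = 996340859.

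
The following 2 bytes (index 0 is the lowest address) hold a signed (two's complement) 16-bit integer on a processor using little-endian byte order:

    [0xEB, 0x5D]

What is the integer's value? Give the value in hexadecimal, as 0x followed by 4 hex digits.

Little-endian: lowest address holds the least-significant byte.
Reassemble most-significant byte first: 5D EB → 0x5DEB.

0x5DEB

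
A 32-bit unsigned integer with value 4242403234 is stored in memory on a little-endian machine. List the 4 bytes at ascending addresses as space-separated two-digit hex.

4242403234 in hexadecimal, padded to 32 bits, is 0xFCDDEFA2.
Split into bytes (most-significant first): FC DD EF A2.
Little-endian stores the least-significant byte at the lowest address.
So at ascending addresses the bytes are A2 EF DD FC.

A2 EF DD FC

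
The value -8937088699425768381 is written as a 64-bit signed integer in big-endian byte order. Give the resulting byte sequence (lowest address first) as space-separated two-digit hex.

83 F9 15 2D B8 91 BC 43

Two's complement of -8937088699425768381 in 64 bits: 8937088699425768381 = 0x7C06EAD2476E43BD; invert → 0x83F9152DB891BC42; add 1 → 0x83F9152DB891BC43.
Split into bytes (most-significant first): 83 F9 15 2D B8 91 BC 43.
Big-endian stores the most-significant byte at the lowest address.
So the memory order matches the most-significant-first order: 83 F9 15 2D B8 91 BC 43.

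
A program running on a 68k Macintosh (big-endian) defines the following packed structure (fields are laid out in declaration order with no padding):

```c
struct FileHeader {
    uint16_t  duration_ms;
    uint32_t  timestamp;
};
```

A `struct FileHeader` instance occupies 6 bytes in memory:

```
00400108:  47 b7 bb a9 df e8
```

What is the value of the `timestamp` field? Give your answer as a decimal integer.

`timestamp` follows `duration_ms` (2 bytes), so it starts at byte offset 2 and occupies 4 bytes.
Bytes at offsets 2..5: BB A9 DF E8.
In big-endian order the high byte comes first in memory.
The bytes are already most-significant first: 0xBBA9DFE8.
0xBBA9DFE8 = 3148472296.

3148472296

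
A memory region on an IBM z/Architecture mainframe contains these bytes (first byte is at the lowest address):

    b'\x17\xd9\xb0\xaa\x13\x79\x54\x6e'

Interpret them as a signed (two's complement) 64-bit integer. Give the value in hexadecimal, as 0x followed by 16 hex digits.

Big-endian: lowest address holds the most-significant byte.
The bytes are already most-significant first: 0x17D9B0AA1379546E.

0x17D9B0AA1379546E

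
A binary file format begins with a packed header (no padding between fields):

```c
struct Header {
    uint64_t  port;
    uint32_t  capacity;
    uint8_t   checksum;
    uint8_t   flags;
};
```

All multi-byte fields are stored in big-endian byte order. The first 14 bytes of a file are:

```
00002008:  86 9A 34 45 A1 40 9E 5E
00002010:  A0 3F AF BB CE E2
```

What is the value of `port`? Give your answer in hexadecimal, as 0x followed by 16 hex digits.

0x869A3445A1409E5E

`port` is the first field, at byte offset 0, occupying 8 bytes.
Bytes at offsets 0..7: 86 9A 34 45 A1 40 9E 5E.
Big-endian: lowest address holds the most-significant byte.
The bytes are already most-significant first: 0x869A3445A1409E5E.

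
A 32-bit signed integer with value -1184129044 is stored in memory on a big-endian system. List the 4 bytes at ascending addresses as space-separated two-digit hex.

Two's complement of -1184129044 in 32 bits: 1184129044 = 0x46946014; invert → 0xB96B9FEB; add 1 → 0xB96B9FEC.
Split into bytes (most-significant first): B9 6B 9F EC.
Big-endian stores the most-significant byte at the lowest address.
So the memory order matches the most-significant-first order: B9 6B 9F EC.

B9 6B 9F EC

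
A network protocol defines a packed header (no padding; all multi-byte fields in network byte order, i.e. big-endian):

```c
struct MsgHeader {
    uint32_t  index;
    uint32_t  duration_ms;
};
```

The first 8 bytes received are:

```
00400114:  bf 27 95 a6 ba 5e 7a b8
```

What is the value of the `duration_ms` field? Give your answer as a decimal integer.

3126753976

`duration_ms` follows `index` (4 bytes), so it starts at byte offset 4 and occupies 4 bytes.
Bytes at offsets 4..7: BA 5E 7A B8.
In big-endian order the high byte comes first in memory.
The bytes are already most-significant first: 0xBA5E7AB8.
0xBA5E7AB8 = 3126753976.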